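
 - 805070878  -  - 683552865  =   - 121518013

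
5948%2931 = 86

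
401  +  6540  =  6941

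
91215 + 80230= 171445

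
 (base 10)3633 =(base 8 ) 7061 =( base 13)1866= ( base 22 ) 7b3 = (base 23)6JM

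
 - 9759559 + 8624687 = -1134872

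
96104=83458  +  12646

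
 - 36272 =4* (-9068)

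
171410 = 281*610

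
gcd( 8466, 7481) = 1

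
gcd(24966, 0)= 24966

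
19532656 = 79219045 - 59686389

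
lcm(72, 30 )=360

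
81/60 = 1 + 7/20 = 1.35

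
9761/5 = 9761/5 = 1952.20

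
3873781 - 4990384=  - 1116603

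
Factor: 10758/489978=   3^( - 1)*11^1*167^( - 1) = 11/501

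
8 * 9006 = 72048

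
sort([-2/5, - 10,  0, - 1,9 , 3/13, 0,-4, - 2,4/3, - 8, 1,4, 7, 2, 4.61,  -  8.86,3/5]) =[  -  10, - 8.86,-8,-4,-2,  -  1 , -2/5, 0 , 0 , 3/13,3/5 , 1, 4/3, 2,4, 4.61,7,  9] 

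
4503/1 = 4503 = 4503.00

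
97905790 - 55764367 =42141423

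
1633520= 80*20419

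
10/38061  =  10/38061  =  0.00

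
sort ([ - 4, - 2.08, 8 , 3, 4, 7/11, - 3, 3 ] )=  [ - 4, - 3, - 2.08, 7/11,3, 3 , 4, 8]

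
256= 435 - 179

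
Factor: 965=5^1*193^1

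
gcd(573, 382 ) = 191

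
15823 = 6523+9300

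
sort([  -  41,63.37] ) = [  -  41, 63.37] 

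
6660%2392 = 1876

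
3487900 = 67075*52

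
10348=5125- - 5223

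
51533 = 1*51533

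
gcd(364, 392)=28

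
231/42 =11/2 = 5.50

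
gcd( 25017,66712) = 8339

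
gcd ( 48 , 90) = 6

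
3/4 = 3/4 = 0.75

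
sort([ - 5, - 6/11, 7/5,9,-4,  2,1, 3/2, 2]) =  [ - 5,-4, - 6/11,1, 7/5, 3/2, 2,  2, 9 ] 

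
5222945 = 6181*845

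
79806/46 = 1734 + 21/23 = 1734.91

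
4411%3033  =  1378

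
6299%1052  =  1039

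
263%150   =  113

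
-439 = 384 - 823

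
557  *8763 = 4880991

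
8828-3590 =5238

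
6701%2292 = 2117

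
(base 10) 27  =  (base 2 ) 11011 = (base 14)1D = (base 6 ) 43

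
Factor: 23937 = 3^1*79^1*101^1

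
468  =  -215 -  - 683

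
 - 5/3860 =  - 1 + 771/772 = - 0.00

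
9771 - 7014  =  2757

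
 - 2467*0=0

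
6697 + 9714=16411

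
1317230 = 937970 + 379260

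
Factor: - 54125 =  - 5^3*433^1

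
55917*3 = 167751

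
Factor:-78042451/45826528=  - 2^( - 5) *11^( - 1)*29^1*101^( - 1 )*1289^( - 1)*2691119^1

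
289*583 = 168487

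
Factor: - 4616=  - 2^3 * 577^1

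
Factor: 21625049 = 61^1 * 461^1*769^1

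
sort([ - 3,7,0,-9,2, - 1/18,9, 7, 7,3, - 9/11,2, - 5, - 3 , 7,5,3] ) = [ - 9,  -  5, - 3, - 3,-9/11, - 1/18,  0,2,2, 3,3,5,  7,  7,7, 7,9]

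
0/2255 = 0 = 0.00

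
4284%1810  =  664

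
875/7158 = 875/7158  =  0.12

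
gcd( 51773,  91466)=1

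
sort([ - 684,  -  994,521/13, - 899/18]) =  [ - 994, - 684, - 899/18, 521/13] 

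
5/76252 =5/76252  =  0.00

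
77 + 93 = 170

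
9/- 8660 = - 9/8660 = - 0.00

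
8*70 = 560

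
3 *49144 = 147432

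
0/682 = 0 = 0.00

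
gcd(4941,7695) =81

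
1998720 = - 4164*( - 480) 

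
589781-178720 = 411061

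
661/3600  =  661/3600 =0.18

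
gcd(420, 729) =3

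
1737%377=229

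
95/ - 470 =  - 19/94 = - 0.20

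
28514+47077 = 75591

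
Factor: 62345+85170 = 5^1 * 163^1*181^1= 147515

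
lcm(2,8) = 8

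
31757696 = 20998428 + 10759268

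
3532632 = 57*61976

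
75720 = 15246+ 60474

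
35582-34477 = 1105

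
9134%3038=20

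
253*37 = 9361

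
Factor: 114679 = 114679^1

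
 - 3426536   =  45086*( - 76)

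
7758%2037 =1647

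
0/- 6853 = 0/1 = -0.00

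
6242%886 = 40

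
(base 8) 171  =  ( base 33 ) 3M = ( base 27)4d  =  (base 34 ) 3j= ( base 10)121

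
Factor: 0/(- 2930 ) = 0 = 0^1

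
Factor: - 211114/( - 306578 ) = 17^( - 1 ) *71^( - 1)*127^ ( - 1 )*105557^1= 105557/153289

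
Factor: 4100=2^2 * 5^2*41^1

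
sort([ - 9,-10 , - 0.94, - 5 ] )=[ - 10, - 9, - 5, - 0.94]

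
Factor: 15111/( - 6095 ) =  - 3^2*5^( - 1)* 53^ (-1) * 73^1 = -657/265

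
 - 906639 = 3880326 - 4786965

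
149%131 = 18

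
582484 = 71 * 8204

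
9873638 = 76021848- 66148210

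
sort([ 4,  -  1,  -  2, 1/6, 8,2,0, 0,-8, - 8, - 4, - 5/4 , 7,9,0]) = [-8,-8, - 4, - 2, -5/4, - 1, 0, 0, 0,1/6,2,  4,  7,8,9]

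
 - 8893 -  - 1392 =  - 7501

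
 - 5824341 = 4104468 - 9928809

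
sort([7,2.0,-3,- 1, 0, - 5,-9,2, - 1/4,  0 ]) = [ - 9,  -  5, - 3, -1,  -  1/4, 0, 0 , 2.0, 2,7]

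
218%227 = 218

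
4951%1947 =1057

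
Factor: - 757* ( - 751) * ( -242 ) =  - 2^1 * 11^2*751^1*757^1 = - 137578694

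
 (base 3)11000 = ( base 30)3I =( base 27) 40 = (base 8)154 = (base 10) 108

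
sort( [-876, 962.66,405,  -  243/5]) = [ - 876, - 243/5,  405,962.66]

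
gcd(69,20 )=1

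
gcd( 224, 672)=224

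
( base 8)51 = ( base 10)41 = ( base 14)2d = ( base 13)32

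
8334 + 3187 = 11521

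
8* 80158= 641264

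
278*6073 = 1688294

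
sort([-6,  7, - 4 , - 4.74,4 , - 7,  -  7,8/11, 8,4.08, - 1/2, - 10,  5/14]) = [  -  10, - 7, - 7, - 6, - 4.74, - 4, - 1/2, 5/14,8/11,4,4.08,7, 8] 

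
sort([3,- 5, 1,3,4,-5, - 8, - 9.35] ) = [-9.35,  -  8, - 5, - 5,1, 3, 3, 4]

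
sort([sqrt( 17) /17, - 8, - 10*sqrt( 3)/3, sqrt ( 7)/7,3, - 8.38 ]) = [-8.38, - 8, - 10 * sqrt ( 3 )/3,sqrt( 17 ) /17,  sqrt (7) /7,3]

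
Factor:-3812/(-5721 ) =2^2* 3^( - 1)*953^1*1907^( - 1 )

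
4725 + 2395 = 7120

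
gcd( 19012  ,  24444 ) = 2716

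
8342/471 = 17+335/471 =17.71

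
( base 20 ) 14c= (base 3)200020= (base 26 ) IO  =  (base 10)492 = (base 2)111101100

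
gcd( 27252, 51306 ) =6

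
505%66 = 43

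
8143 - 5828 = 2315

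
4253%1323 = 284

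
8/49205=8/49205  =  0.00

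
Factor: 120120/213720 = 77/137= 7^1* 11^1*137^ (  -  1 ) 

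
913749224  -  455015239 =458733985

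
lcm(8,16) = 16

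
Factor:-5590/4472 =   -  5/4 = - 2^ ( - 2)*5^1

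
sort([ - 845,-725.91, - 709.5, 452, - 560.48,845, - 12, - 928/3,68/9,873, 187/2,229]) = [ - 845, - 725.91, - 709.5,- 560.48, - 928/3, - 12, 68/9,187/2,229,452,845,873 ]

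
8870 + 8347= 17217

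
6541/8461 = 6541/8461 = 0.77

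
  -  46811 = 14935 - 61746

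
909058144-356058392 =552999752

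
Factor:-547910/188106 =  - 935/321 = - 3^( - 1) * 5^1*11^1*17^1*107^( - 1 )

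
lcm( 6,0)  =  0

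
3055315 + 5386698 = 8442013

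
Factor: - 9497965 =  - 5^1*23^1*82591^1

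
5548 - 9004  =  - 3456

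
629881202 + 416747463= 1046628665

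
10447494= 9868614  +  578880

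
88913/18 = 88913/18=4939.61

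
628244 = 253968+374276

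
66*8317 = 548922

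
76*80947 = 6151972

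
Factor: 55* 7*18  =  2^1*3^2*5^1*7^1*11^1 = 6930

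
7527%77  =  58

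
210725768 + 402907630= 613633398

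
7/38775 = 7/38775 = 0.00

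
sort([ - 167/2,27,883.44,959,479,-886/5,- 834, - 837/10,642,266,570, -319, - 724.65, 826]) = [ - 834,- 724.65, - 319 ,-886/5, - 837/10, - 167/2,27, 266,479,570,642,826 , 883.44,959] 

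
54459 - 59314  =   - 4855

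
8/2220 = 2/555=0.00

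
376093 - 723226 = -347133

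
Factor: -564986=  - 2^1*282493^1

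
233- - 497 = 730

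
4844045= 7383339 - 2539294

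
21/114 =7/38=   0.18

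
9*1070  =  9630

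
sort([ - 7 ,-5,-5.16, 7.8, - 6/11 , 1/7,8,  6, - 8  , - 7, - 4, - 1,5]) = [ - 8, - 7, - 7,  -  5.16, - 5, - 4, - 1, - 6/11 , 1/7,5, 6, 7.8, 8 ]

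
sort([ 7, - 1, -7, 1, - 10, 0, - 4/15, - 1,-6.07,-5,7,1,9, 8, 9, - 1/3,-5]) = [ - 10,- 7,-6.07 ,-5, - 5,-1, - 1, - 1/3,- 4/15, 0,1 , 1 , 7, 7 , 8 , 9,9] 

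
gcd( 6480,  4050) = 810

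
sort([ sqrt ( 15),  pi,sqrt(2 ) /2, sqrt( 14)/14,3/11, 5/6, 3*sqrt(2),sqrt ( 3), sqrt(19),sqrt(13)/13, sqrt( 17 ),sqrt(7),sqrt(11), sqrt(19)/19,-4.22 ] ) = [  -  4.22,sqrt( 19)/19, sqrt( 14)/14, 3/11, sqrt(13 ) /13, sqrt(2 )/2, 5/6, sqrt( 3),sqrt(7), pi,sqrt( 11 ), sqrt(15),sqrt( 17),3*sqrt(2),  sqrt( 19)]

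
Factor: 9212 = 2^2 * 7^2*47^1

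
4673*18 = 84114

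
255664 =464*551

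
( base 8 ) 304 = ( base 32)64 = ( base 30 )6G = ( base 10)196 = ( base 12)144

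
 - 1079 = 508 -1587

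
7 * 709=4963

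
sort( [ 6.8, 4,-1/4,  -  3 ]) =[ - 3, - 1/4,4,6.8]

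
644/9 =644/9 = 71.56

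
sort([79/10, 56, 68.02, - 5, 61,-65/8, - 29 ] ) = [ - 29,-65/8, - 5, 79/10 , 56, 61,68.02 ]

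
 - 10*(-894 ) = 8940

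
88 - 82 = 6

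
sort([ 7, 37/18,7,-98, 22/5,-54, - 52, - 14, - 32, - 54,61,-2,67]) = [ - 98,- 54, - 54, - 52, - 32,-14 ,-2, 37/18,22/5, 7, 7, 61,67] 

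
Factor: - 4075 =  - 5^2*163^1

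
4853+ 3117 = 7970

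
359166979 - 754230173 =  - 395063194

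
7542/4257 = 1+ 365/473  =  1.77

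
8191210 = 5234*1565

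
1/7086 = 1/7086 = 0.00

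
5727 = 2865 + 2862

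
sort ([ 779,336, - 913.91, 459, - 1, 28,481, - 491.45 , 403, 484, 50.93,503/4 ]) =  [ - 913.91, - 491.45,  -  1, 28, 50.93,  503/4, 336,403, 459,481, 484 , 779 ] 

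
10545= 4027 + 6518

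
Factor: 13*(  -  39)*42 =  - 21294 = - 2^1*3^2*7^1*13^2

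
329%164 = 1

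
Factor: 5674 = 2^1*2837^1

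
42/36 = 7/6=1.17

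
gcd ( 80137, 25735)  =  1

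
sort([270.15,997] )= [ 270.15, 997 ] 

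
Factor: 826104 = 2^3*3^1 *34421^1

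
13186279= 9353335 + 3832944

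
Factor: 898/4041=2^1*3^( - 2) = 2/9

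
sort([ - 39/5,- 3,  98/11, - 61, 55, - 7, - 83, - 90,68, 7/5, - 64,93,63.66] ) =[  -  90, - 83, - 64,-61,-39/5, - 7, - 3, 7/5,98/11,55,63.66,68,93]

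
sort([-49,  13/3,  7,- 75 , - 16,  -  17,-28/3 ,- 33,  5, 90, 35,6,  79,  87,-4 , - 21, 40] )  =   [ - 75,-49,  -  33 ,-21, - 17, - 16 ,-28/3, - 4, 13/3,5,6, 7,  35,40,79, 87,90]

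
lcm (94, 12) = 564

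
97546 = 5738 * 17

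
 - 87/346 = -1 + 259/346=- 0.25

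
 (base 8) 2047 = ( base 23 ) 205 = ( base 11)887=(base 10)1063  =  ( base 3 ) 1110101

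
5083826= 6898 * 737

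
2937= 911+2026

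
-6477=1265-7742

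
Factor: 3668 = 2^2*7^1*131^1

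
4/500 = 1/125   =  0.01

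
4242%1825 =592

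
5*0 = 0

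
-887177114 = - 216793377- 670383737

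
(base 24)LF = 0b1000000111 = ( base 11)432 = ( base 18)1af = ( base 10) 519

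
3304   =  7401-4097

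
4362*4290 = 18712980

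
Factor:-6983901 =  - 3^4*151^1*571^1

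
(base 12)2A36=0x134A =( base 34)498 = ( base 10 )4938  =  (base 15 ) 16e3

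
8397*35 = 293895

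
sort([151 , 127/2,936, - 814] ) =[ - 814,  127/2, 151 , 936]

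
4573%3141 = 1432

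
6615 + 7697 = 14312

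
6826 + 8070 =14896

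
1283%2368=1283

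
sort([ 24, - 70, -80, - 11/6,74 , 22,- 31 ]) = [ - 80, - 70, - 31, - 11/6, 22, 24, 74 ] 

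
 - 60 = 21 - 81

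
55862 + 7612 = 63474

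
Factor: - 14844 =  - 2^2* 3^1*1237^1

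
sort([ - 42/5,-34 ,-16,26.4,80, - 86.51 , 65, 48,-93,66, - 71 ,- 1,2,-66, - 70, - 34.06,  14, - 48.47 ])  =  [ - 93, - 86.51, - 71, - 70, - 66, - 48.47, - 34.06,- 34,  -  16,-42/5, - 1,2 , 14,26.4,48 , 65,66,80]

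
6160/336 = 55/3 = 18.33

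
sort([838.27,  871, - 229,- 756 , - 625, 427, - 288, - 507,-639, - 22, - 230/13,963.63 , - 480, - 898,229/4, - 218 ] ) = [ - 898 , - 756, - 639,-625, - 507, - 480, - 288, - 229, - 218, - 22, - 230/13 , 229/4,427,838.27,871,963.63]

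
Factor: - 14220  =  -2^2 * 3^2*5^1*79^1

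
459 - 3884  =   - 3425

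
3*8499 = 25497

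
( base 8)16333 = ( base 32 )76R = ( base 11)5606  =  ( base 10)7387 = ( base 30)867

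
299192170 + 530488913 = 829681083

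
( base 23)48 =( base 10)100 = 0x64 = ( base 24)44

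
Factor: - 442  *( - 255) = 2^1*3^1*5^1*13^1*17^2= 112710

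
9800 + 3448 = 13248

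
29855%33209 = 29855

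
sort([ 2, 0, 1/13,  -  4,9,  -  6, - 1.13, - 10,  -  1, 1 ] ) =[ - 10 , - 6, - 4, - 1.13, - 1, 0,1/13 , 1, 2, 9]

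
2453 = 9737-7284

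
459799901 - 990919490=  - 531119589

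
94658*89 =8424562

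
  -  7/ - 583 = 7/583  =  0.01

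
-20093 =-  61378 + 41285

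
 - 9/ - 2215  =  9/2215 = 0.00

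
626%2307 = 626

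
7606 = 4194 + 3412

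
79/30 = 79/30 = 2.63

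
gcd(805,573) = 1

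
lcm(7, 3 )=21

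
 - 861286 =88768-950054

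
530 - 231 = 299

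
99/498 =33/166 = 0.20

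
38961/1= 38961 = 38961.00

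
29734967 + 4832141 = 34567108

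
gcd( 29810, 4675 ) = 55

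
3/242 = 3/242 = 0.01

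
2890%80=10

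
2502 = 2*1251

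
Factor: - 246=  - 2^1*3^1*41^1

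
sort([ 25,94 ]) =[ 25,94 ]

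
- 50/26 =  - 25/13 = -1.92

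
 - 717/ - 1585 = 717/1585 = 0.45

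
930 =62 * 15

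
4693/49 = 95+38/49 =95.78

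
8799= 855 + 7944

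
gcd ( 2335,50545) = 5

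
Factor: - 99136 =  - 2^6*1549^1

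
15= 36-21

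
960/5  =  192  =  192.00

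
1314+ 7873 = 9187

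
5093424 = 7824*651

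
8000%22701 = 8000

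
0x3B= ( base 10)59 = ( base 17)38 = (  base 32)1r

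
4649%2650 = 1999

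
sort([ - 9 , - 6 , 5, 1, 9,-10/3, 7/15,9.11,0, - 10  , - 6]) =[ - 10, - 9, - 6,  -  6,-10/3,0,7/15 , 1,5 , 9,  9.11 ]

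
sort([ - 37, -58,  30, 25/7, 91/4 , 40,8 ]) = [ - 58, - 37,25/7,8,91/4,30 , 40]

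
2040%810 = 420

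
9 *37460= 337140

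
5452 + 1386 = 6838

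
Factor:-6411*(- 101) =3^1* 101^1*2137^1 = 647511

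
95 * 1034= 98230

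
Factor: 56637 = 3^2*7^1*29^1*31^1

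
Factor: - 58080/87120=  - 2^1*3^(- 1 ) = -2/3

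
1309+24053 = 25362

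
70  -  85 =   -  15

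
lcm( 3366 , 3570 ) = 117810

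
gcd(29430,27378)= 54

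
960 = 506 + 454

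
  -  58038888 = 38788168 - 96827056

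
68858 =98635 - 29777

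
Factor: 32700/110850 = 2^1*109^1*739^(-1 ) = 218/739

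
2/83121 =2/83121 = 0.00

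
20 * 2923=58460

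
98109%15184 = 7005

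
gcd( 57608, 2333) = 1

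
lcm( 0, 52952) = 0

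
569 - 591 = -22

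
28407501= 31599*899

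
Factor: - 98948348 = - 2^2*29^1*47^1*18149^1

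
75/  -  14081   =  -75/14081 = - 0.01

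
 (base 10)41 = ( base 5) 131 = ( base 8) 51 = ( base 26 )1f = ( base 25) 1G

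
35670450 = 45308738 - 9638288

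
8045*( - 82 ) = - 659690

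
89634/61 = 1469 + 25/61 = 1469.41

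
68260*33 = 2252580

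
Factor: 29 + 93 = 122 = 2^1 *61^1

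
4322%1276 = 494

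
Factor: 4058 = 2^1*2029^1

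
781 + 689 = 1470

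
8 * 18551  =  148408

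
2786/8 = 1393/4  =  348.25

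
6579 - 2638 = 3941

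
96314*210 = 20225940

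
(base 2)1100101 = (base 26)3n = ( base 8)145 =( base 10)101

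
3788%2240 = 1548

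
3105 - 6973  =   - 3868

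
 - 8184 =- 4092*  2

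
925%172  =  65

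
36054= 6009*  6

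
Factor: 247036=2^2 * 151^1 * 409^1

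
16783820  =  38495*436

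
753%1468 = 753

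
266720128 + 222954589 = 489674717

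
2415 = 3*805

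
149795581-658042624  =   - 508247043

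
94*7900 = 742600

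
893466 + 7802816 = 8696282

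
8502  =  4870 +3632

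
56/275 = 56/275 = 0.20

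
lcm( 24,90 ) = 360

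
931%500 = 431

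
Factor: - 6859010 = -2^1*5^1* 271^1*2531^1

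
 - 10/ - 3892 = 5/1946 = 0.00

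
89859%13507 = 8817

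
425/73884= 425/73884 = 0.01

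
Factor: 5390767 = 83^1*107^1*607^1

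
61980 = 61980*1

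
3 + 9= 12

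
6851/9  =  761 + 2/9 = 761.22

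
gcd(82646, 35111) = 1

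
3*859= 2577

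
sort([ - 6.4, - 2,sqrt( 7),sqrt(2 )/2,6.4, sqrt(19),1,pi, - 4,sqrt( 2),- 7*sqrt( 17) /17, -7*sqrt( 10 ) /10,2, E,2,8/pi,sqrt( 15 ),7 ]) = [ -6.4, - 4, - 7*sqrt ( 10 )/10,-2,-7*sqrt ( 17) /17,sqrt(2 )/2,1, sqrt (2), 2, 2,8/pi, sqrt( 7 ),E,pi,sqrt( 15),sqrt ( 19), 6.4, 7] 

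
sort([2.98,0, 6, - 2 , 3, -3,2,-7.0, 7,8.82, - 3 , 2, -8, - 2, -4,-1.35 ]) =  [ - 8, - 7.0,  -  4, -3, - 3, - 2 , - 2 , - 1.35,0, 2,2, 2.98, 3, 6, 7, 8.82 ] 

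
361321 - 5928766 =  - 5567445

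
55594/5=55594/5= 11118.80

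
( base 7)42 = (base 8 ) 36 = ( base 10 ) 30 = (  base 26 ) 14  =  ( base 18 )1C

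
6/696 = 1/116 =0.01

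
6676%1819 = 1219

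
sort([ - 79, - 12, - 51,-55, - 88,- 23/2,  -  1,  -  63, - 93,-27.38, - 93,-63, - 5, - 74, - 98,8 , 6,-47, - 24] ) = [ - 98, - 93, - 93, - 88,  -  79,-74, - 63, - 63, - 55,  -  51, - 47, - 27.38, - 24, - 12, - 23/2, - 5, - 1, 6, 8 ]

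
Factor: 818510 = 2^1*5^1*7^1*11^1*1063^1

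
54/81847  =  54/81847= 0.00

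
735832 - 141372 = 594460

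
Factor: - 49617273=-3^1*16539091^1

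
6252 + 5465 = 11717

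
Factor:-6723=-3^4  *83^1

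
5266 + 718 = 5984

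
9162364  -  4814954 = 4347410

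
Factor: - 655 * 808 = - 2^3*5^1*101^1*131^1 = -529240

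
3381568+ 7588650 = 10970218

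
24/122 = 12/61=0.20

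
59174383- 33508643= 25665740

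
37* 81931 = 3031447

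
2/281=2/281 = 0.01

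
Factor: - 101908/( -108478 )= 698/743 = 2^1*349^1*743^( - 1 ) 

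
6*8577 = 51462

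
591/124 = 591/124 = 4.77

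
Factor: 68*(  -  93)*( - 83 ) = 524892 = 2^2*3^1*17^1*31^1  *  83^1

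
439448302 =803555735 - 364107433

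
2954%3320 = 2954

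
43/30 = 1 + 13/30=1.43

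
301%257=44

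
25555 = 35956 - 10401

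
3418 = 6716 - 3298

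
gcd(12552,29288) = 4184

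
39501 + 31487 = 70988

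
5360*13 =69680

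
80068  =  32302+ 47766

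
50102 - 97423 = -47321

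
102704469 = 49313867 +53390602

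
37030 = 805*46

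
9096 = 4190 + 4906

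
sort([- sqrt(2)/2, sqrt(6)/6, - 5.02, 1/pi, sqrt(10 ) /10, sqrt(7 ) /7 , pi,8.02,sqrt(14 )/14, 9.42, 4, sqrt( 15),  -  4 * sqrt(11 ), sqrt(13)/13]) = [ - 4 * sqrt(11 ), - 5.02 ,- sqrt( 2 ) /2,sqrt( 14) /14, sqrt (13)/13,sqrt( 10 )/10, 1/pi, sqrt( 7 ) /7,sqrt (6)/6, pi,sqrt(15), 4, 8.02,  9.42] 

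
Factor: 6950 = 2^1 * 5^2* 139^1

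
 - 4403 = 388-4791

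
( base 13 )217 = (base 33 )as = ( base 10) 358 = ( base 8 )546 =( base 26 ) dk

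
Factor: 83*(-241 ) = -20003 = - 83^1*241^1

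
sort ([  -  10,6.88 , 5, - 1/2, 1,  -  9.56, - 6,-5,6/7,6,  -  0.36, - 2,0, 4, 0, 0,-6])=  [ - 10, - 9.56,-6, - 6, - 5, - 2, - 1/2,  -  0.36,0,0,0,6/7  ,  1, 4,5,6,6.88]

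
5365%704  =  437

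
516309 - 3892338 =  - 3376029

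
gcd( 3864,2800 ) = 56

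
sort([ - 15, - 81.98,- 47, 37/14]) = [ - 81.98, - 47, - 15, 37/14 ]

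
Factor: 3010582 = 2^1*1505291^1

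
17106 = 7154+9952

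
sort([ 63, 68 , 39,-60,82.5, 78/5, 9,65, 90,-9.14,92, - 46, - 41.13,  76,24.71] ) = [ - 60, - 46 ,  -  41.13,-9.14, 9 , 78/5, 24.71,  39, 63, 65,  68,  76, 82.5 , 90, 92]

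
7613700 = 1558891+6054809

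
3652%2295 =1357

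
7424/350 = 3712/175 = 21.21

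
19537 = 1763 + 17774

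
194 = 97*2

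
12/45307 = 12/45307 =0.00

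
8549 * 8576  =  73316224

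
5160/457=5160/457=11.29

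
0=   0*9420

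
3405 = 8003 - 4598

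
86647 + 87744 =174391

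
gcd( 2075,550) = 25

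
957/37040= 957/37040 = 0.03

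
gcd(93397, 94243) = 1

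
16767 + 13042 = 29809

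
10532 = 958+9574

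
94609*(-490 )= - 46358410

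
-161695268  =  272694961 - 434390229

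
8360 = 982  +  7378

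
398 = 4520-4122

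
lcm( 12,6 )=12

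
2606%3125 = 2606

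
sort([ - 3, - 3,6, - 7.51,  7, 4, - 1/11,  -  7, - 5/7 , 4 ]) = [ - 7.51,- 7, - 3, - 3, - 5/7,  -  1/11, 4, 4, 6, 7]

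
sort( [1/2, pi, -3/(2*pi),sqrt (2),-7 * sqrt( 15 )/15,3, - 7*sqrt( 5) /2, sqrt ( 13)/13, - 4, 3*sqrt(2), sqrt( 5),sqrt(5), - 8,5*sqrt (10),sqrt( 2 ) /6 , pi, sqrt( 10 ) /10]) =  [ - 8,-7*sqrt( 5) /2,-4,-7*sqrt( 15)/15,-3/(2 * pi), sqrt(2 )/6,sqrt(13) /13, sqrt(10) /10,1/2,sqrt (2), sqrt(5), sqrt (5 ),3,pi,pi , 3*sqrt( 2), 5 * sqrt(10 )]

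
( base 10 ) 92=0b1011100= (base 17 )57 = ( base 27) 3B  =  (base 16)5c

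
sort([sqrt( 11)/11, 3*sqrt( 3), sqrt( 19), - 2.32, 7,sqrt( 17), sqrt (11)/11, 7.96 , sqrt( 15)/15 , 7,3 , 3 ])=[-2.32,sqrt(15)/15,sqrt( 11 ) /11,sqrt( 11)/11, 3, 3, sqrt( 17),  sqrt( 19 ),3*sqrt( 3),7,  7, 7.96]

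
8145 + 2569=10714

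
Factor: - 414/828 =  - 1/2 = - 2^( - 1)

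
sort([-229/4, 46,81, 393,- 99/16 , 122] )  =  [-229/4 ,  -  99/16,46,81,122, 393 ] 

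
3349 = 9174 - 5825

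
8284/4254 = 1 + 2015/2127 = 1.95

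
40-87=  - 47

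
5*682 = 3410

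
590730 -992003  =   - 401273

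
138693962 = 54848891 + 83845071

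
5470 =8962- 3492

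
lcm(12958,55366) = 609026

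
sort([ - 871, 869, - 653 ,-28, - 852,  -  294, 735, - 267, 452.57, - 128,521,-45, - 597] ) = [ - 871, - 852 , - 653, - 597, - 294,-267, - 128,-45, - 28, 452.57,521,735 , 869]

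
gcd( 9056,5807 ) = 1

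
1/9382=1/9382 = 0.00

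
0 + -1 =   -  1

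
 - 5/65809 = - 5/65809 = - 0.00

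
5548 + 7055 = 12603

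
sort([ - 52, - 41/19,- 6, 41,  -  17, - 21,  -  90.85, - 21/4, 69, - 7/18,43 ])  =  [-90.85 , - 52,- 21, - 17, - 6,-21/4, - 41/19, - 7/18, 41, 43, 69]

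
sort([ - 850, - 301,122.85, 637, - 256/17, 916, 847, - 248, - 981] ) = [ - 981, - 850, - 301, - 248, - 256/17,  122.85, 637, 847,916 ] 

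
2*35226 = 70452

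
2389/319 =7+156/319 = 7.49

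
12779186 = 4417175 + 8362011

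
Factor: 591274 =2^1*293^1*1009^1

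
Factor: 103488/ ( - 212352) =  - 77/158 = - 2^( - 1)*7^1*11^1*79^( - 1) 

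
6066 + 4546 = 10612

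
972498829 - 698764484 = 273734345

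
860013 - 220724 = 639289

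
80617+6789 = 87406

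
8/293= 8/293= 0.03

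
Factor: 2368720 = 2^4 * 5^1*29^1*1021^1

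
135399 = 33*4103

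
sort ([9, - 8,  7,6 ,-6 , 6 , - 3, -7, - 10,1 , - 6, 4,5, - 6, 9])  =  [ - 10,-8,  -  7,-6, - 6, - 6 ,-3 , 1, 4,  5 , 6 , 6,7 , 9 , 9] 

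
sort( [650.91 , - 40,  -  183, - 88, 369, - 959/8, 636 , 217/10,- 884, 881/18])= [ - 884, - 183, - 959/8,-88, - 40, 217/10,881/18, 369, 636,650.91]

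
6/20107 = 6/20107 = 0.00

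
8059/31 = 259 + 30/31 = 259.97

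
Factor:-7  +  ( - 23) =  - 2^1*3^1 * 5^1 = -30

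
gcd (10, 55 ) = 5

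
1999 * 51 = 101949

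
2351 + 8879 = 11230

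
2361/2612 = 2361/2612 = 0.90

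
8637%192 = 189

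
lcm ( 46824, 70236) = 140472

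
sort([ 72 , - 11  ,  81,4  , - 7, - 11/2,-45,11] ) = [ - 45, - 11, - 7, - 11/2,  4,11,72, 81]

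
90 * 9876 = 888840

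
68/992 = 17/248 = 0.07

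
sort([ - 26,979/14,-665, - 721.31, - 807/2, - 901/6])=[  -  721.31,-665, - 807/2, - 901/6, - 26 , 979/14]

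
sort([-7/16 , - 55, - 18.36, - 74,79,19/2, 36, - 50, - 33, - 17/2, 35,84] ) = [ - 74, - 55, -50, - 33 ,-18.36, - 17/2,  -  7/16, 19/2,35, 36,  79,84 ]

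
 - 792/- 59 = 792/59 = 13.42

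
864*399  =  344736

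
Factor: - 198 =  - 2^1 * 3^2*11^1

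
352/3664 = 22/229 = 0.10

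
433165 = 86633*5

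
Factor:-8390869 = - 8390869^1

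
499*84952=42391048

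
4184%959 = 348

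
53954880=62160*868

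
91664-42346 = 49318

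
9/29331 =1/3259=0.00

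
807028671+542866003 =1349894674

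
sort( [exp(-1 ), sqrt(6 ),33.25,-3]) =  [ - 3  ,  exp( - 1),sqrt ( 6),33.25 ] 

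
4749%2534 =2215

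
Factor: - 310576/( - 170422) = 472/259 = 2^3 * 7^ ( -1) *37^( - 1) * 59^1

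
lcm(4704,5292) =42336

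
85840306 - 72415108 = 13425198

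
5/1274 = 5/1274 = 0.00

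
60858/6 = 10143 = 10143.00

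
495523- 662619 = - 167096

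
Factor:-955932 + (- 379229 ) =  - 179^1*7459^1=- 1335161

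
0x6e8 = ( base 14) 904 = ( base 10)1768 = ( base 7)5104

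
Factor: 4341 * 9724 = 2^2*3^1 *11^1*13^1*17^1*1447^1 = 42211884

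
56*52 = 2912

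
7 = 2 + 5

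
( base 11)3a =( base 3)1121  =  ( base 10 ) 43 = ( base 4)223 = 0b101011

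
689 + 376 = 1065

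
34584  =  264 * 131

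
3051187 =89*34283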